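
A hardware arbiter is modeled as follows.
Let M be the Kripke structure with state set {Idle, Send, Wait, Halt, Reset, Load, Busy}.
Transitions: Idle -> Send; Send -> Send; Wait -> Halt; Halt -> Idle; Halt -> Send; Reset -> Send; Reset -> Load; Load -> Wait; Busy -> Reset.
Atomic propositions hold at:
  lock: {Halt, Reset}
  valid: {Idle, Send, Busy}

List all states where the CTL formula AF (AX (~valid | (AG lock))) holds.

Sat(~valid) = {Wait, Halt, Reset, Load}
AG lock: greatest fixpoint, start Z0 = {Halt, Reset}, keep only states in Sat with every successor in Z. Z1 = ∅; fixed.
Sat(AG lock) = ∅
Sat(~valid | (AG lock)) = {Wait, Halt, Reset, Load}
Sat(AX (~valid | (AG lock))) = {s : every successor in {Wait, Halt, Reset, Load}} = {Wait, Load, Busy}
AF (AX (~valid | (AG lock))): least fixpoint, start Z0 = {Wait, Load, Busy}, add states with every successor in Z. Already a fixed point.
Sat(AF (AX (~valid | (AG lock)))) = {Wait, Load, Busy}

{Wait, Load, Busy}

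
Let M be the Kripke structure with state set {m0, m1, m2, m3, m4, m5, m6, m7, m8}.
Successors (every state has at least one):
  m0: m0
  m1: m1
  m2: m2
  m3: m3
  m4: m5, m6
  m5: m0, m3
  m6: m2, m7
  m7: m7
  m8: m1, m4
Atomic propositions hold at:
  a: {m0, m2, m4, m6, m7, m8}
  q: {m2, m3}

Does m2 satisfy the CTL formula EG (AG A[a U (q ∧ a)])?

Sat(q ∧ a) = {m2}
A[a U (q ∧ a)]: least fixpoint, start Z0 = Sat((q ∧ a)) = {m2}, add states in Sat(a) with every successor in Z. Already a fixed point.
Sat(A[a U (q ∧ a)]) = {m2}
AG A[a U (q ∧ a)]: greatest fixpoint, start Z0 = {m2}, keep only states in Sat with every successor in Z. Already a fixed point.
Sat(AG A[a U (q ∧ a)]) = {m2}
EG (AG A[a U (q ∧ a)]): greatest fixpoint, start Z0 = {m2}, keep only states in Sat with some successor in Z. Already a fixed point.
Sat(EG (AG A[a U (q ∧ a)])) = {m2}
m2 ∈ Sat(EG (AG A[a U (q ∧ a)])) = {m2}, so the formula holds at m2.

Yes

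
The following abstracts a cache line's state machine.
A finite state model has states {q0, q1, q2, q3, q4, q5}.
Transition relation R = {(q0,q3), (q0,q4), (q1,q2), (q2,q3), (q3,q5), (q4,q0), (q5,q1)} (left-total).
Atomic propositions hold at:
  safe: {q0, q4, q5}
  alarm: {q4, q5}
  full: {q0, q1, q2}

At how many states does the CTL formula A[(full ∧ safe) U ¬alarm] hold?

4

Sat(full ∧ safe) = {q0}
Sat(¬alarm) = {q0, q1, q2, q3}
A[(full ∧ safe) U ¬alarm]: least fixpoint, start Z0 = Sat(¬alarm) = {q0, q1, q2, q3}, add states in Sat(full ∧ safe) with every successor in Z. Already a fixed point.
Sat(A[(full ∧ safe) U ¬alarm]) = {q0, q1, q2, q3}
|Sat(A[(full ∧ safe) U ¬alarm])| = |{q0, q1, q2, q3}| = 4.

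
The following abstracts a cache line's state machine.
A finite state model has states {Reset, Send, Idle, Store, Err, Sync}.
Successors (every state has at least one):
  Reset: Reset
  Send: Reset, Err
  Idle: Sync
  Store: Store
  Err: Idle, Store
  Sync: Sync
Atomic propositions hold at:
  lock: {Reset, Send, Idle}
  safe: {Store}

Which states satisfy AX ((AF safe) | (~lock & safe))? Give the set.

{Store}

AF safe: least fixpoint, start Z0 = {Store}, add states with every successor in Z. Already a fixed point.
Sat(AF safe) = {Store}
Sat(~lock) = {Store, Err, Sync}
Sat(~lock & safe) = {Store}
Sat((AF safe) | (~lock & safe)) = {Store}
Sat(AX ((AF safe) | (~lock & safe))) = {s : every successor in {Store}} = {Store}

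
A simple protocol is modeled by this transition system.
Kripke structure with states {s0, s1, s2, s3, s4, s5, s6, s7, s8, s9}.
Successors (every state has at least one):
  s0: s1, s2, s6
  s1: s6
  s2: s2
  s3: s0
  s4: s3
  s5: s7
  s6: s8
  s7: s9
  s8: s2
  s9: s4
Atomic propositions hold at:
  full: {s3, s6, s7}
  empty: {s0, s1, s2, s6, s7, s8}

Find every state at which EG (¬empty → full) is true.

{s0, s1, s2, s3, s6, s8}

Sat(¬empty) = {s3, s4, s5, s9}
Sat(¬empty → full) = {s0, s1, s2, s3, s6, s7, s8}
EG (¬empty → full): greatest fixpoint, start Z0 = {s0, s1, s2, s3, s6, s7, s8}, keep only states in Sat with some successor in Z. Z1 = {s0, s1, s2, s3, s6, s8}; fixed.
Sat(EG (¬empty → full)) = {s0, s1, s2, s3, s6, s8}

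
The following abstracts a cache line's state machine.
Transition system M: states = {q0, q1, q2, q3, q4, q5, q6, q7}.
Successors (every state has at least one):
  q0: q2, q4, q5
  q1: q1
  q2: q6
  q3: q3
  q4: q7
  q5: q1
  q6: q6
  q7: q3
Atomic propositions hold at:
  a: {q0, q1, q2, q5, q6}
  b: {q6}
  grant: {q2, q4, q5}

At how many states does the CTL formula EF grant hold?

4

EF grant: least fixpoint, start Z0 = {q2, q4, q5}, add states with some successor in Z. Z1 = {q0, q2, q4, q5}; fixed.
Sat(EF grant) = {q0, q2, q4, q5}
|Sat(EF grant)| = |{q0, q2, q4, q5}| = 4.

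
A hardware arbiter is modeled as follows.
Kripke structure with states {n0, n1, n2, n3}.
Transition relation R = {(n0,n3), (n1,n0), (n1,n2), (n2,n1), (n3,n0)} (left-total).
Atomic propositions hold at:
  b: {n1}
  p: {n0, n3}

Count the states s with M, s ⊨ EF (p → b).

2

Sat(p → b) = {n1, n2}
EF (p → b): least fixpoint, start Z0 = {n1, n2}, add states with some successor in Z. Already a fixed point.
Sat(EF (p → b)) = {n1, n2}
|Sat(EF (p → b))| = |{n1, n2}| = 2.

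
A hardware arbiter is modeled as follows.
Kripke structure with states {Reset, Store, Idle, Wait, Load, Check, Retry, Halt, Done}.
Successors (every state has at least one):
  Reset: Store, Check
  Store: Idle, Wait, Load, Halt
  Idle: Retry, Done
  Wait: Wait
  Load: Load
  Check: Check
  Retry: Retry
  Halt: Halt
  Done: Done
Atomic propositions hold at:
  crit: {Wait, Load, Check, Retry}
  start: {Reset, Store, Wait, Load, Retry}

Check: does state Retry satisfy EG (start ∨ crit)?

Yes

Sat(start ∨ crit) = {Reset, Store, Wait, Load, Check, Retry}
EG (start ∨ crit): greatest fixpoint, start Z0 = {Reset, Store, Wait, Load, Check, Retry}, keep only states in Sat with some successor in Z. Already a fixed point.
Sat(EG (start ∨ crit)) = {Reset, Store, Wait, Load, Check, Retry}
Retry ∈ Sat(EG (start ∨ crit)) = {Reset, Store, Wait, Load, Check, Retry}, so the formula holds at Retry.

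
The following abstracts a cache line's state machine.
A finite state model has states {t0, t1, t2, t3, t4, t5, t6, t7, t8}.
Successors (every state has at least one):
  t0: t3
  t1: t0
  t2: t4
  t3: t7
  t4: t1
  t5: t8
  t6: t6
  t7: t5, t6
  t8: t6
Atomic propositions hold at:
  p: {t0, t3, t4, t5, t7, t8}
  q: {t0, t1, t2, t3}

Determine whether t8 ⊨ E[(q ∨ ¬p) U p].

Sat(¬p) = {t1, t2, t6}
Sat(q ∨ ¬p) = {t0, t1, t2, t3, t6}
E[(q ∨ ¬p) U p]: least fixpoint, start Z0 = Sat(p) = {t0, t3, t4, t5, t7, t8}, add states in Sat(q ∨ ¬p) with some successor in Z. Z1 = {t0, t1, t2, t3, t4, t5, t7, t8}; fixed.
Sat(E[(q ∨ ¬p) U p]) = {t0, t1, t2, t3, t4, t5, t7, t8}
t8 ∈ Sat(E[(q ∨ ¬p) U p]) = {t0, t1, t2, t3, t4, t5, t7, t8}, so the formula holds at t8.

Yes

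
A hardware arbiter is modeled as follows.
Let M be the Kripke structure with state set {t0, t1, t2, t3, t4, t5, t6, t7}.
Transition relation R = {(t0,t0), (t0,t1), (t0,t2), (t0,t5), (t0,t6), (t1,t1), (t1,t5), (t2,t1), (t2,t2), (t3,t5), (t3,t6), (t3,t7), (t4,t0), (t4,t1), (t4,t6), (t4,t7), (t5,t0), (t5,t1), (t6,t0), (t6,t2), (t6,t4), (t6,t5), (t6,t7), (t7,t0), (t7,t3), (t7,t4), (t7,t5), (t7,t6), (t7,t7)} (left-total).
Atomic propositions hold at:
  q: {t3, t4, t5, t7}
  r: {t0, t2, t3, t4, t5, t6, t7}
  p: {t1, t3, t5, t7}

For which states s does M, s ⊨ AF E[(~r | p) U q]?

{t1, t3, t4, t5, t7}

Sat(~r) = {t1}
Sat(~r | p) = {t1, t3, t5, t7}
E[(~r | p) U q]: least fixpoint, start Z0 = Sat(q) = {t3, t4, t5, t7}, add states in Sat(~r | p) with some successor in Z. Z1 = {t1, t3, t4, t5, t7}; fixed.
Sat(E[(~r | p) U q]) = {t1, t3, t4, t5, t7}
AF E[(~r | p) U q]: least fixpoint, start Z0 = {t1, t3, t4, t5, t7}, add states with every successor in Z. Already a fixed point.
Sat(AF E[(~r | p) U q]) = {t1, t3, t4, t5, t7}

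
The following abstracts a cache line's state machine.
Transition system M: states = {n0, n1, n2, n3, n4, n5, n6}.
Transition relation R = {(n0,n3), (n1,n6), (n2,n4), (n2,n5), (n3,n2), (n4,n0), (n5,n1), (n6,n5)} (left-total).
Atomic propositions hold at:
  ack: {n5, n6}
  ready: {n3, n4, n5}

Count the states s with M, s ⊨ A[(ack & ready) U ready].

3

Sat(ack & ready) = {n5}
A[(ack & ready) U ready]: least fixpoint, start Z0 = Sat(ready) = {n3, n4, n5}, add states in Sat(ack & ready) with every successor in Z. Already a fixed point.
Sat(A[(ack & ready) U ready]) = {n3, n4, n5}
|Sat(A[(ack & ready) U ready])| = |{n3, n4, n5}| = 3.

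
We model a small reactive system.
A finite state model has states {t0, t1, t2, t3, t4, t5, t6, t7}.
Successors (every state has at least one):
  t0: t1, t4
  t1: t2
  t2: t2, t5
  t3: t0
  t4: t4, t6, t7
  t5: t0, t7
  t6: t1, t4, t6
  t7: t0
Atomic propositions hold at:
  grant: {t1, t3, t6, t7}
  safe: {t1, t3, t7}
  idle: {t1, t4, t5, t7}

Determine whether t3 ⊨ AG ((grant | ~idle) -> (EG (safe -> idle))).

Sat(~idle) = {t0, t2, t3, t6}
Sat(grant | ~idle) = {t0, t1, t2, t3, t6, t7}
Sat(safe -> idle) = {t0, t1, t2, t4, t5, t6, t7}
EG (safe -> idle): greatest fixpoint, start Z0 = {t0, t1, t2, t4, t5, t6, t7}, keep only states in Sat with some successor in Z. Already a fixed point.
Sat(EG (safe -> idle)) = {t0, t1, t2, t4, t5, t6, t7}
Sat((grant | ~idle) -> (EG (safe -> idle))) = {t0, t1, t2, t4, t5, t6, t7}
AG ((grant | ~idle) -> (EG (safe -> idle))): greatest fixpoint, start Z0 = {t0, t1, t2, t4, t5, t6, t7}, keep only states in Sat with every successor in Z. Already a fixed point.
Sat(AG ((grant | ~idle) -> (EG (safe -> idle)))) = {t0, t1, t2, t4, t5, t6, t7}
t3 ∉ Sat(AG ((grant | ~idle) -> (EG (safe -> idle)))) = {t0, t1, t2, t4, t5, t6, t7}, so the formula does not hold at t3.

No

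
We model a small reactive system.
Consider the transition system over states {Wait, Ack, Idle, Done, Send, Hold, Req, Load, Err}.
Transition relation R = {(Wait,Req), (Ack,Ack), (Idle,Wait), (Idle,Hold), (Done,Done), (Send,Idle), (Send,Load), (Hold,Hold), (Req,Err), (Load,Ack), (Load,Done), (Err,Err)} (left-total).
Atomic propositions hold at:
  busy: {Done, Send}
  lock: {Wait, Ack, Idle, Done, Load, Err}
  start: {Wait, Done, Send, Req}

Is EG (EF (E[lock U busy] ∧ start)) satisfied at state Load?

E[lock U busy]: least fixpoint, start Z0 = Sat(busy) = {Done, Send}, add states in Sat(lock) with some successor in Z. Z1 = {Done, Send, Load}; fixed.
Sat(E[lock U busy]) = {Done, Send, Load}
Sat(E[lock U busy] ∧ start) = {Done, Send}
EF (E[lock U busy] ∧ start): least fixpoint, start Z0 = {Done, Send}, add states with some successor in Z. Z1 = {Done, Send, Load}; fixed.
Sat(EF (E[lock U busy] ∧ start)) = {Done, Send, Load}
EG (EF (E[lock U busy] ∧ start)): greatest fixpoint, start Z0 = {Done, Send, Load}, keep only states in Sat with some successor in Z. Already a fixed point.
Sat(EG (EF (E[lock U busy] ∧ start))) = {Done, Send, Load}
Load ∈ Sat(EG (EF (E[lock U busy] ∧ start))) = {Done, Send, Load}, so the formula holds at Load.

Yes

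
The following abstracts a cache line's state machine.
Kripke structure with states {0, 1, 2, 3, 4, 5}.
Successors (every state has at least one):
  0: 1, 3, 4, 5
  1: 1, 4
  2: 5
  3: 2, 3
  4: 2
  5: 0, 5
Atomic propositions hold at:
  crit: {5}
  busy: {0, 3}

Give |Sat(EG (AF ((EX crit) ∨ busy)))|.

5

Sat(EX crit) = {s : some successor in {5}} = {0, 2, 5}
Sat((EX crit) ∨ busy) = {0, 2, 3, 5}
AF ((EX crit) ∨ busy): least fixpoint, start Z0 = {0, 2, 3, 5}, add states with every successor in Z. Z1 = {0, 2, 3, 4, 5}; fixed.
Sat(AF ((EX crit) ∨ busy)) = {0, 2, 3, 4, 5}
EG (AF ((EX crit) ∨ busy)): greatest fixpoint, start Z0 = {0, 2, 3, 4, 5}, keep only states in Sat with some successor in Z. Already a fixed point.
Sat(EG (AF ((EX crit) ∨ busy))) = {0, 2, 3, 4, 5}
|Sat(EG (AF ((EX crit) ∨ busy)))| = |{0, 2, 3, 4, 5}| = 5.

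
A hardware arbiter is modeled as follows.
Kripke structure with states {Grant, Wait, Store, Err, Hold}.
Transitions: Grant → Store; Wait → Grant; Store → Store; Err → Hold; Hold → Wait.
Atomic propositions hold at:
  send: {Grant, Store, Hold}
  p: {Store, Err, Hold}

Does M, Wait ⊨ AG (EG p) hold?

No

EG p: greatest fixpoint, start Z0 = {Store, Err, Hold}, keep only states in Sat with some successor in Z. Z1 = {Store, Err}; Z2 = {Store}; fixed.
Sat(EG p) = {Store}
AG (EG p): greatest fixpoint, start Z0 = {Store}, keep only states in Sat with every successor in Z. Already a fixed point.
Sat(AG (EG p)) = {Store}
Wait ∉ Sat(AG (EG p)) = {Store}, so the formula does not hold at Wait.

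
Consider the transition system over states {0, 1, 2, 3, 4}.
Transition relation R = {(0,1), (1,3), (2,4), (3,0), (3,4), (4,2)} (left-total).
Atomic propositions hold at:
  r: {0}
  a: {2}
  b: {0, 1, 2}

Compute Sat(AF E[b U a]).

{2, 4}

E[b U a]: least fixpoint, start Z0 = Sat(a) = {2}, add states in Sat(b) with some successor in Z. Already a fixed point.
Sat(E[b U a]) = {2}
AF E[b U a]: least fixpoint, start Z0 = {2}, add states with every successor in Z. Z1 = {2, 4}; fixed.
Sat(AF E[b U a]) = {2, 4}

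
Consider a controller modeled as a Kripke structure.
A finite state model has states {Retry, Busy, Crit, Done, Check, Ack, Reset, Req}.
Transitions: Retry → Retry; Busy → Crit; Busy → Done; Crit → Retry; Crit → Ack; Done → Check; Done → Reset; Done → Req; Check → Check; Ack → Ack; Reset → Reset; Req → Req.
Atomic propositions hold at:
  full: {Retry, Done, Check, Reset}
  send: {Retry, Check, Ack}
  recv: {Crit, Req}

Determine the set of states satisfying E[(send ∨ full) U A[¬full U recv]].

Sat(send ∨ full) = {Retry, Done, Check, Ack, Reset}
Sat(¬full) = {Busy, Crit, Ack, Req}
A[¬full U recv]: least fixpoint, start Z0 = Sat(recv) = {Crit, Req}, add states in Sat(¬full) with every successor in Z. Already a fixed point.
Sat(A[¬full U recv]) = {Crit, Req}
E[(send ∨ full) U A[¬full U recv]]: least fixpoint, start Z0 = Sat(A[¬full U recv]) = {Crit, Req}, add states in Sat(send ∨ full) with some successor in Z. Z1 = {Crit, Done, Req}; fixed.
Sat(E[(send ∨ full) U A[¬full U recv]]) = {Crit, Done, Req}

{Crit, Done, Req}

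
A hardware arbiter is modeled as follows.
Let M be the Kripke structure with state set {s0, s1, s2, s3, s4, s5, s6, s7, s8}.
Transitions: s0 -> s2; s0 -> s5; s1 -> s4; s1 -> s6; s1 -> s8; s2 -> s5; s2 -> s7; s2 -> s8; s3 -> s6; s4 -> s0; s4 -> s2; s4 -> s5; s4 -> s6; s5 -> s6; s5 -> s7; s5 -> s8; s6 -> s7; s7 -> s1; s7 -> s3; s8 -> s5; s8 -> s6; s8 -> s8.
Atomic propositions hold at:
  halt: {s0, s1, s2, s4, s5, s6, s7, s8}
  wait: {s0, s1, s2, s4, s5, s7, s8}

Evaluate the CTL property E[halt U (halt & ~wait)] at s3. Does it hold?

No

Sat(~wait) = {s3, s6}
Sat(halt & ~wait) = {s6}
E[halt U (halt & ~wait)]: least fixpoint, start Z0 = Sat((halt & ~wait)) = {s6}, add states in Sat(halt) with some successor in Z. Z1 = {s1, s4, s5, s6, s8}; Z2 = {s0, s1, s2, s4, s5, s6, s7, s8}; fixed.
Sat(E[halt U (halt & ~wait)]) = {s0, s1, s2, s4, s5, s6, s7, s8}
s3 ∉ Sat(E[halt U (halt & ~wait)]) = {s0, s1, s2, s4, s5, s6, s7, s8}, so the formula does not hold at s3.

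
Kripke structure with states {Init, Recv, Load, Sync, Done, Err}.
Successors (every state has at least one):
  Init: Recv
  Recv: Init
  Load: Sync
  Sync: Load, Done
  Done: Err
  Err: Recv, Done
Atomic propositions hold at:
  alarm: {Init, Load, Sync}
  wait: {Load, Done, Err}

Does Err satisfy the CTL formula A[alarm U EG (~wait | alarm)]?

No

Sat(~wait) = {Init, Recv, Sync}
Sat(~wait | alarm) = {Init, Recv, Load, Sync}
EG (~wait | alarm): greatest fixpoint, start Z0 = {Init, Recv, Load, Sync}, keep only states in Sat with some successor in Z. Already a fixed point.
Sat(EG (~wait | alarm)) = {Init, Recv, Load, Sync}
A[alarm U EG (~wait | alarm)]: least fixpoint, start Z0 = Sat(EG (~wait | alarm)) = {Init, Recv, Load, Sync}, add states in Sat(alarm) with every successor in Z. Already a fixed point.
Sat(A[alarm U EG (~wait | alarm)]) = {Init, Recv, Load, Sync}
Err ∉ Sat(A[alarm U EG (~wait | alarm)]) = {Init, Recv, Load, Sync}, so the formula does not hold at Err.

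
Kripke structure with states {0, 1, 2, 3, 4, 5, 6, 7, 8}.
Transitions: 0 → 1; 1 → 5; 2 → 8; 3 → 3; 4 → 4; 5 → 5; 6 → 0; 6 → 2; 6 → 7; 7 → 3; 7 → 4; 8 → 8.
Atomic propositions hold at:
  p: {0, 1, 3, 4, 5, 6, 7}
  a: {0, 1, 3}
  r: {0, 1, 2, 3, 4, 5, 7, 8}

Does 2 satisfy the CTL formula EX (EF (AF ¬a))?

Sat(¬a) = {2, 4, 5, 6, 7, 8}
AF ¬a: least fixpoint, start Z0 = {2, 4, 5, 6, 7, 8}, add states with every successor in Z. Z1 = {1, 2, 4, 5, 6, 7, 8}; Z2 = {0, 1, 2, 4, 5, 6, 7, 8}; fixed.
Sat(AF ¬a) = {0, 1, 2, 4, 5, 6, 7, 8}
EF (AF ¬a): least fixpoint, start Z0 = {0, 1, 2, 4, 5, 6, 7, 8}, add states with some successor in Z. Already a fixed point.
Sat(EF (AF ¬a)) = {0, 1, 2, 4, 5, 6, 7, 8}
Sat(EX (EF (AF ¬a))) = {s : some successor in {0, 1, 2, 4, 5, 6, 7, 8}} = {0, 1, 2, 4, 5, 6, 7, 8}
2 ∈ Sat(EX (EF (AF ¬a))) = {0, 1, 2, 4, 5, 6, 7, 8}, so the formula holds at 2.

Yes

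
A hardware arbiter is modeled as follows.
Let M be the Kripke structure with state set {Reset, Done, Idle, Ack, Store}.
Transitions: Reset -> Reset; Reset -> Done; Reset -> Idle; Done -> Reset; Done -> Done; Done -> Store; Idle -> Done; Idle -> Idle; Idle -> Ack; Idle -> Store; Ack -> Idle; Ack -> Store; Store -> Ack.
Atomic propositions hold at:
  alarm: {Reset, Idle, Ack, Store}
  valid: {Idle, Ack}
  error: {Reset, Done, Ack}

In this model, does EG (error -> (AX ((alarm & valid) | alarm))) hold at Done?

Sat(alarm & valid) = {Idle, Ack}
Sat((alarm & valid) | alarm) = {Reset, Idle, Ack, Store}
Sat(AX ((alarm & valid) | alarm)) = {s : every successor in {Reset, Idle, Ack, Store}} = {Ack, Store}
Sat(error -> (AX ((alarm & valid) | alarm))) = {Idle, Ack, Store}
EG (error -> (AX ((alarm & valid) | alarm))): greatest fixpoint, start Z0 = {Idle, Ack, Store}, keep only states in Sat with some successor in Z. Already a fixed point.
Sat(EG (error -> (AX ((alarm & valid) | alarm)))) = {Idle, Ack, Store}
Done ∉ Sat(EG (error -> (AX ((alarm & valid) | alarm)))) = {Idle, Ack, Store}, so the formula does not hold at Done.

No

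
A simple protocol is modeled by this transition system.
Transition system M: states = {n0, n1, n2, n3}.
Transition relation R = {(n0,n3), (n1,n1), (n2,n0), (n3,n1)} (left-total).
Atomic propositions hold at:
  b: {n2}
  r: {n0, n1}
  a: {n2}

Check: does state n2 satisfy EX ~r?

No

Sat(~r) = {n2, n3}
Sat(EX ~r) = {s : some successor in {n2, n3}} = {n0}
n2 ∉ Sat(EX ~r) = {n0}, so the formula does not hold at n2.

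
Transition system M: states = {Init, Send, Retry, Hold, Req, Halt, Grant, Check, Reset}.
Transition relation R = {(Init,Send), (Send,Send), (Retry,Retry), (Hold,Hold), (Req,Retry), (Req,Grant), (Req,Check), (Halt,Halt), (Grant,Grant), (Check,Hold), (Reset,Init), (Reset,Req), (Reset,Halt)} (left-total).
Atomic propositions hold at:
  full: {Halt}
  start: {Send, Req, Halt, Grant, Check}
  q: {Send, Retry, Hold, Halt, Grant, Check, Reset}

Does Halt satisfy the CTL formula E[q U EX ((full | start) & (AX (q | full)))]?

Yes

Sat(full | start) = {Send, Req, Halt, Grant, Check}
Sat(q | full) = {Send, Retry, Hold, Halt, Grant, Check, Reset}
Sat(AX (q | full)) = {s : every successor in {Send, Retry, Hold, Halt, Grant, Check, Reset}} = {Init, Send, Retry, Hold, Req, Halt, Grant, Check}
Sat((full | start) & (AX (q | full))) = {Send, Req, Halt, Grant, Check}
Sat(EX ((full | start) & (AX (q | full)))) = {s : some successor in {Send, Req, Halt, Grant, Check}} = {Init, Send, Req, Halt, Grant, Reset}
E[q U EX ((full | start) & (AX (q | full)))]: least fixpoint, start Z0 = Sat(EX ((full | start) & (AX (q | full)))) = {Init, Send, Req, Halt, Grant, Reset}, add states in Sat(q) with some successor in Z. Already a fixed point.
Sat(E[q U EX ((full | start) & (AX (q | full)))]) = {Init, Send, Req, Halt, Grant, Reset}
Halt ∈ Sat(E[q U EX ((full | start) & (AX (q | full)))]) = {Init, Send, Req, Halt, Grant, Reset}, so the formula holds at Halt.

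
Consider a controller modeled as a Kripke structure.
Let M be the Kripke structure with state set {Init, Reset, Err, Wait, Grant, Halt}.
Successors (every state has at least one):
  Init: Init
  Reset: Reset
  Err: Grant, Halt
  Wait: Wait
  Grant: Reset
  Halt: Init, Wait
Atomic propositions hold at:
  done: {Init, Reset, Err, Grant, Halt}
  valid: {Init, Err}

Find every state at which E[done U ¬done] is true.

{Err, Wait, Halt}

Sat(¬done) = {Wait}
E[done U ¬done]: least fixpoint, start Z0 = Sat(¬done) = {Wait}, add states in Sat(done) with some successor in Z. Z1 = {Wait, Halt}; Z2 = {Err, Wait, Halt}; fixed.
Sat(E[done U ¬done]) = {Err, Wait, Halt}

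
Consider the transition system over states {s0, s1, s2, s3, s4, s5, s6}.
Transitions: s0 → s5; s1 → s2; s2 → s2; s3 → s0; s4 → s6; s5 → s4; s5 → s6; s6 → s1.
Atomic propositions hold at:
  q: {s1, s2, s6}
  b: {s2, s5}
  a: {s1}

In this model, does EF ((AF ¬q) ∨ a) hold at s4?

Sat(¬q) = {s0, s3, s4, s5}
AF ¬q: least fixpoint, start Z0 = {s0, s3, s4, s5}, add states with every successor in Z. Already a fixed point.
Sat(AF ¬q) = {s0, s3, s4, s5}
Sat((AF ¬q) ∨ a) = {s0, s1, s3, s4, s5}
EF ((AF ¬q) ∨ a): least fixpoint, start Z0 = {s0, s1, s3, s4, s5}, add states with some successor in Z. Z1 = {s0, s1, s3, s4, s5, s6}; fixed.
Sat(EF ((AF ¬q) ∨ a)) = {s0, s1, s3, s4, s5, s6}
s4 ∈ Sat(EF ((AF ¬q) ∨ a)) = {s0, s1, s3, s4, s5, s6}, so the formula holds at s4.

Yes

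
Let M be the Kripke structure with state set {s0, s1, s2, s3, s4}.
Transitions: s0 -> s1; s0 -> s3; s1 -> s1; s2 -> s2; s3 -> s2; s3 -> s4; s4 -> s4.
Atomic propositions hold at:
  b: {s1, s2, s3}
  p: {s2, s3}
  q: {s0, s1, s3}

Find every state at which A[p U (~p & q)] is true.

{s0, s1}

Sat(~p) = {s0, s1, s4}
Sat(~p & q) = {s0, s1}
A[p U (~p & q)]: least fixpoint, start Z0 = Sat((~p & q)) = {s0, s1}, add states in Sat(p) with every successor in Z. Already a fixed point.
Sat(A[p U (~p & q)]) = {s0, s1}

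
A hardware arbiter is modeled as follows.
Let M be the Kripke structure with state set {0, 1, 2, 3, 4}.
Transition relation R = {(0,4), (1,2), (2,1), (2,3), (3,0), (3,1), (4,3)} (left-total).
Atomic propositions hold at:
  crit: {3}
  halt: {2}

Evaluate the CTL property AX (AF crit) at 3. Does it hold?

No

AF crit: least fixpoint, start Z0 = {3}, add states with every successor in Z. Z1 = {3, 4}; Z2 = {0, 3, 4}; fixed.
Sat(AF crit) = {0, 3, 4}
Sat(AX (AF crit)) = {s : every successor in {0, 3, 4}} = {0, 4}
3 ∉ Sat(AX (AF crit)) = {0, 4}, so the formula does not hold at 3.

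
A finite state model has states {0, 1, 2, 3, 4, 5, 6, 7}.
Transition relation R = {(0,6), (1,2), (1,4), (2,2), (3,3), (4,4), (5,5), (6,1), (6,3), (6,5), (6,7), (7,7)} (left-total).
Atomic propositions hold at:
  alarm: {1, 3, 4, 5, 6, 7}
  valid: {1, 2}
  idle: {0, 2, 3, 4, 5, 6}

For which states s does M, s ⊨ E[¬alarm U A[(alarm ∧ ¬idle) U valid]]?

Sat(¬alarm) = {0, 2}
Sat(¬idle) = {1, 7}
Sat(alarm ∧ ¬idle) = {1, 7}
A[(alarm ∧ ¬idle) U valid]: least fixpoint, start Z0 = Sat(valid) = {1, 2}, add states in Sat(alarm ∧ ¬idle) with every successor in Z. Already a fixed point.
Sat(A[(alarm ∧ ¬idle) U valid]) = {1, 2}
E[¬alarm U A[(alarm ∧ ¬idle) U valid]]: least fixpoint, start Z0 = Sat(A[(alarm ∧ ¬idle) U valid]) = {1, 2}, add states in Sat(¬alarm) with some successor in Z. Already a fixed point.
Sat(E[¬alarm U A[(alarm ∧ ¬idle) U valid]]) = {1, 2}

{1, 2}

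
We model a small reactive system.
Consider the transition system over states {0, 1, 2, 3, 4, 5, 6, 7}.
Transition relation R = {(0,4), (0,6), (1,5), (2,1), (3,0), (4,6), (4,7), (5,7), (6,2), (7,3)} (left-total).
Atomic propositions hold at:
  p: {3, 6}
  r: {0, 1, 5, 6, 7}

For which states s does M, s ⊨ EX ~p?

{0, 1, 2, 3, 4, 5, 6}

Sat(~p) = {0, 1, 2, 4, 5, 7}
Sat(EX ~p) = {s : some successor in {0, 1, 2, 4, 5, 7}} = {0, 1, 2, 3, 4, 5, 6}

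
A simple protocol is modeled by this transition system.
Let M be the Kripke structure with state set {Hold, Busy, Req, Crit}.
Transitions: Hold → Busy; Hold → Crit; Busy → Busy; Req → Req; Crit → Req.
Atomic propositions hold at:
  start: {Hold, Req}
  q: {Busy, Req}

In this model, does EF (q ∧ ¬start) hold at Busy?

Yes

Sat(¬start) = {Busy, Crit}
Sat(q ∧ ¬start) = {Busy}
EF (q ∧ ¬start): least fixpoint, start Z0 = {Busy}, add states with some successor in Z. Z1 = {Hold, Busy}; fixed.
Sat(EF (q ∧ ¬start)) = {Hold, Busy}
Busy ∈ Sat(EF (q ∧ ¬start)) = {Hold, Busy}, so the formula holds at Busy.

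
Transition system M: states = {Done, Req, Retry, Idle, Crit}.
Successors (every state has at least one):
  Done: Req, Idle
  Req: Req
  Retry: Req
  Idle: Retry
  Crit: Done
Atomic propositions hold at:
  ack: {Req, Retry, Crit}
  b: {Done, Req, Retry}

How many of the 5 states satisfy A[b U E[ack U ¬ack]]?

3

Sat(¬ack) = {Done, Idle}
E[ack U ¬ack]: least fixpoint, start Z0 = Sat(¬ack) = {Done, Idle}, add states in Sat(ack) with some successor in Z. Z1 = {Done, Idle, Crit}; fixed.
Sat(E[ack U ¬ack]) = {Done, Idle, Crit}
A[b U E[ack U ¬ack]]: least fixpoint, start Z0 = Sat(E[ack U ¬ack]) = {Done, Idle, Crit}, add states in Sat(b) with every successor in Z. Already a fixed point.
Sat(A[b U E[ack U ¬ack]]) = {Done, Idle, Crit}
|Sat(A[b U E[ack U ¬ack]])| = |{Done, Idle, Crit}| = 3.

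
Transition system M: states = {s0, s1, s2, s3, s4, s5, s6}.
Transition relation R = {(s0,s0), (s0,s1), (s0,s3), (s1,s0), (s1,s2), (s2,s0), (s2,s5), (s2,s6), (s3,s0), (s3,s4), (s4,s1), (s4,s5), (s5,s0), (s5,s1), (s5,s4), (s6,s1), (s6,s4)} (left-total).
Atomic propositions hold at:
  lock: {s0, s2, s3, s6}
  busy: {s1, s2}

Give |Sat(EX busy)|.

Sat(EX busy) = {s : some successor in {s1, s2}} = {s0, s1, s4, s5, s6}
|Sat(EX busy)| = |{s0, s1, s4, s5, s6}| = 5.

5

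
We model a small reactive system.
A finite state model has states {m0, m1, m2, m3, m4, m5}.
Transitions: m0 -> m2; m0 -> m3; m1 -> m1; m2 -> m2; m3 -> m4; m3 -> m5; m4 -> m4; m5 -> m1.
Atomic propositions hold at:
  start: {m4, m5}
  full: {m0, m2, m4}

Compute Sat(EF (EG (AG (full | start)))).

Sat(full | start) = {m0, m2, m4, m5}
AG (full | start): greatest fixpoint, start Z0 = {m0, m2, m4, m5}, keep only states in Sat with every successor in Z. Z1 = {m2, m4}; fixed.
Sat(AG (full | start)) = {m2, m4}
EG (AG (full | start)): greatest fixpoint, start Z0 = {m2, m4}, keep only states in Sat with some successor in Z. Already a fixed point.
Sat(EG (AG (full | start))) = {m2, m4}
EF (EG (AG (full | start))): least fixpoint, start Z0 = {m2, m4}, add states with some successor in Z. Z1 = {m0, m2, m3, m4}; fixed.
Sat(EF (EG (AG (full | start)))) = {m0, m2, m3, m4}

{m0, m2, m3, m4}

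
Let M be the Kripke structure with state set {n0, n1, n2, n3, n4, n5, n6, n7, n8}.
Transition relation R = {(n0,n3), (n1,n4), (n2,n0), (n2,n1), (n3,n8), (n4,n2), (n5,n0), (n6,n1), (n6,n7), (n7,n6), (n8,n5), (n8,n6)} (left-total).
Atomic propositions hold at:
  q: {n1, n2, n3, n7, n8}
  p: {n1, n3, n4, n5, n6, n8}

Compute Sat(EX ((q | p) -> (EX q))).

{n0, n1, n2, n4, n5, n7, n8}

Sat(q | p) = {n1, n2, n3, n4, n5, n6, n7, n8}
Sat(EX q) = {s : some successor in {n1, n2, n3, n7, n8}} = {n0, n2, n3, n4, n6}
Sat((q | p) -> (EX q)) = {n0, n2, n3, n4, n6}
Sat(EX ((q | p) -> (EX q))) = {s : some successor in {n0, n2, n3, n4, n6}} = {n0, n1, n2, n4, n5, n7, n8}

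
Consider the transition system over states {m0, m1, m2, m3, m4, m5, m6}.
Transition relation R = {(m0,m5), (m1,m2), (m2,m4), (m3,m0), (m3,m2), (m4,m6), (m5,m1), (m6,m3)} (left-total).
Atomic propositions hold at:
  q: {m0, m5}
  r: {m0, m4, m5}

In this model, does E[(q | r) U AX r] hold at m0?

Sat(q | r) = {m0, m4, m5}
Sat(AX r) = {s : every successor in {m0, m4, m5}} = {m0, m2}
E[(q | r) U AX r]: least fixpoint, start Z0 = Sat(AX r) = {m0, m2}, add states in Sat(q | r) with some successor in Z. Already a fixed point.
Sat(E[(q | r) U AX r]) = {m0, m2}
m0 ∈ Sat(E[(q | r) U AX r]) = {m0, m2}, so the formula holds at m0.

Yes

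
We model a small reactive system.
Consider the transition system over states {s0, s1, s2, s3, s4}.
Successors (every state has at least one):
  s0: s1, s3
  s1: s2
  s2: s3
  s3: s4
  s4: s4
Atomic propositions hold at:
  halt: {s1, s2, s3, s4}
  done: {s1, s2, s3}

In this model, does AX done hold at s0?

Yes

Sat(AX done) = {s : every successor in {s1, s2, s3}} = {s0, s1, s2}
s0 ∈ Sat(AX done) = {s0, s1, s2}, so the formula holds at s0.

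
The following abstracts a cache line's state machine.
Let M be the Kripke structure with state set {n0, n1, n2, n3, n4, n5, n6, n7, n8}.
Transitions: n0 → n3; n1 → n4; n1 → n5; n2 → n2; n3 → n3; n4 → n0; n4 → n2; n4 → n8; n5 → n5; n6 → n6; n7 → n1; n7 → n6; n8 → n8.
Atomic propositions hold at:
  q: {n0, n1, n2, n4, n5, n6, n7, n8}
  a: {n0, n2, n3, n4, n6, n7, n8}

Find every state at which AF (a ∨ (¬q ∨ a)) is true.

Sat(¬q) = {n3}
Sat(¬q ∨ a) = {n0, n2, n3, n4, n6, n7, n8}
Sat(a ∨ (¬q ∨ a)) = {n0, n2, n3, n4, n6, n7, n8}
AF (a ∨ (¬q ∨ a)): least fixpoint, start Z0 = {n0, n2, n3, n4, n6, n7, n8}, add states with every successor in Z. Already a fixed point.
Sat(AF (a ∨ (¬q ∨ a))) = {n0, n2, n3, n4, n6, n7, n8}

{n0, n2, n3, n4, n6, n7, n8}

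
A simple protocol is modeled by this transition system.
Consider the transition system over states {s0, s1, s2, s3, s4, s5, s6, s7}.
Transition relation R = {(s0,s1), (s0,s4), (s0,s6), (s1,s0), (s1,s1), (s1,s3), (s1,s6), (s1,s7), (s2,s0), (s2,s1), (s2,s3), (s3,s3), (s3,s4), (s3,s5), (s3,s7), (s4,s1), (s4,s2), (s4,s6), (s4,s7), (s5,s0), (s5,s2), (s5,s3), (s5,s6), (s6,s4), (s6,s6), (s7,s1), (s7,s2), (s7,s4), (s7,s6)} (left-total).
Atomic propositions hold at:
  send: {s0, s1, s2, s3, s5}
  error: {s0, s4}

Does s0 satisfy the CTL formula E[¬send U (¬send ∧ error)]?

No

Sat(¬send) = {s4, s6, s7}
Sat(¬send ∧ error) = {s4}
E[¬send U (¬send ∧ error)]: least fixpoint, start Z0 = Sat((¬send ∧ error)) = {s4}, add states in Sat(¬send) with some successor in Z. Z1 = {s4, s6, s7}; fixed.
Sat(E[¬send U (¬send ∧ error)]) = {s4, s6, s7}
s0 ∉ Sat(E[¬send U (¬send ∧ error)]) = {s4, s6, s7}, so the formula does not hold at s0.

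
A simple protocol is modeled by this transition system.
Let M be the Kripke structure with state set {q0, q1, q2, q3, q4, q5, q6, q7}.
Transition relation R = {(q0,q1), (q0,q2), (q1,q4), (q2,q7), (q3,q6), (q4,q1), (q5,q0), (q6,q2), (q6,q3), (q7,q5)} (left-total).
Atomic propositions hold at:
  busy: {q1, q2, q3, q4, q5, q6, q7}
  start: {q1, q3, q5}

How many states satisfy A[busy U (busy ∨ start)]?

Sat(busy ∨ start) = {q1, q2, q3, q4, q5, q6, q7}
A[busy U (busy ∨ start)]: least fixpoint, start Z0 = Sat((busy ∨ start)) = {q1, q2, q3, q4, q5, q6, q7}, add states in Sat(busy) with every successor in Z. Already a fixed point.
Sat(A[busy U (busy ∨ start)]) = {q1, q2, q3, q4, q5, q6, q7}
|Sat(A[busy U (busy ∨ start)])| = |{q1, q2, q3, q4, q5, q6, q7}| = 7.

7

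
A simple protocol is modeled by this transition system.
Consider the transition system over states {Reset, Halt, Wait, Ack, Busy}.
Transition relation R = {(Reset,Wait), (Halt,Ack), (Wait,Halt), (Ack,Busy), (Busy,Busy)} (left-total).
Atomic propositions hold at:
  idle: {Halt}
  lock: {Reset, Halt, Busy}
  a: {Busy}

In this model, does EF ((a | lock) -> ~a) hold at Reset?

Sat(a | lock) = {Reset, Halt, Busy}
Sat(~a) = {Reset, Halt, Wait, Ack}
Sat((a | lock) -> ~a) = {Reset, Halt, Wait, Ack}
EF ((a | lock) -> ~a): least fixpoint, start Z0 = {Reset, Halt, Wait, Ack}, add states with some successor in Z. Already a fixed point.
Sat(EF ((a | lock) -> ~a)) = {Reset, Halt, Wait, Ack}
Reset ∈ Sat(EF ((a | lock) -> ~a)) = {Reset, Halt, Wait, Ack}, so the formula holds at Reset.

Yes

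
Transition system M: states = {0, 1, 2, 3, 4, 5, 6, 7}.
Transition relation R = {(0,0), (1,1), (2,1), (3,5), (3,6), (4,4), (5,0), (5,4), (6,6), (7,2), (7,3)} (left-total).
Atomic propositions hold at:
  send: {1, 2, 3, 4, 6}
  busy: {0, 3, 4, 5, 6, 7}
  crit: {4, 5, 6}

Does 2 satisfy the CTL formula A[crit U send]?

A[crit U send]: least fixpoint, start Z0 = Sat(send) = {1, 2, 3, 4, 6}, add states in Sat(crit) with every successor in Z. Already a fixed point.
Sat(A[crit U send]) = {1, 2, 3, 4, 6}
2 ∈ Sat(A[crit U send]) = {1, 2, 3, 4, 6}, so the formula holds at 2.

Yes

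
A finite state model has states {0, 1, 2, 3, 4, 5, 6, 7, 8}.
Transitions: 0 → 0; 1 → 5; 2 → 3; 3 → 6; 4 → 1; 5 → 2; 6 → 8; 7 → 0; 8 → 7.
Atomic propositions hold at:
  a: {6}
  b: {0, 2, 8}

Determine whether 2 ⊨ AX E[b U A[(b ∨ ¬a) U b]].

No

Sat(¬a) = {0, 1, 2, 3, 4, 5, 7, 8}
Sat(b ∨ ¬a) = {0, 1, 2, 3, 4, 5, 7, 8}
A[(b ∨ ¬a) U b]: least fixpoint, start Z0 = Sat(b) = {0, 2, 8}, add states in Sat(b ∨ ¬a) with every successor in Z. Z1 = {0, 2, 5, 7, 8}; Z2 = {0, 1, 2, 5, 7, 8}; Z3 = {0, 1, 2, 4, 5, 7, 8}; fixed.
Sat(A[(b ∨ ¬a) U b]) = {0, 1, 2, 4, 5, 7, 8}
E[b U A[(b ∨ ¬a) U b]]: least fixpoint, start Z0 = Sat(A[(b ∨ ¬a) U b]) = {0, 1, 2, 4, 5, 7, 8}, add states in Sat(b) with some successor in Z. Already a fixed point.
Sat(E[b U A[(b ∨ ¬a) U b]]) = {0, 1, 2, 4, 5, 7, 8}
Sat(AX E[b U A[(b ∨ ¬a) U b]]) = {s : every successor in {0, 1, 2, 4, 5, 7, 8}} = {0, 1, 4, 5, 6, 7, 8}
2 ∉ Sat(AX E[b U A[(b ∨ ¬a) U b]]) = {0, 1, 4, 5, 6, 7, 8}, so the formula does not hold at 2.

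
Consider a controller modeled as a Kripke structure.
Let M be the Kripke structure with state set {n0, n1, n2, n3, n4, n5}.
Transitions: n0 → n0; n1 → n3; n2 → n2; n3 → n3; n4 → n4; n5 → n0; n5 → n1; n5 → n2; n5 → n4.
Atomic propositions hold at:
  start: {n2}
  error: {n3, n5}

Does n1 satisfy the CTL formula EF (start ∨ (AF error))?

Yes

AF error: least fixpoint, start Z0 = {n3, n5}, add states with every successor in Z. Z1 = {n1, n3, n5}; fixed.
Sat(AF error) = {n1, n3, n5}
Sat(start ∨ (AF error)) = {n1, n2, n3, n5}
EF (start ∨ (AF error)): least fixpoint, start Z0 = {n1, n2, n3, n5}, add states with some successor in Z. Already a fixed point.
Sat(EF (start ∨ (AF error))) = {n1, n2, n3, n5}
n1 ∈ Sat(EF (start ∨ (AF error))) = {n1, n2, n3, n5}, so the formula holds at n1.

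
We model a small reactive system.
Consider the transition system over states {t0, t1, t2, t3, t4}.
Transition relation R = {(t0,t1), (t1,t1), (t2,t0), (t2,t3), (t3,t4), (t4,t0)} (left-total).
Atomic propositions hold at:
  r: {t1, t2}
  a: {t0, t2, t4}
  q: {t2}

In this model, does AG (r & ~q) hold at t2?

Sat(~q) = {t0, t1, t3, t4}
Sat(r & ~q) = {t1}
AG (r & ~q): greatest fixpoint, start Z0 = {t1}, keep only states in Sat with every successor in Z. Already a fixed point.
Sat(AG (r & ~q)) = {t1}
t2 ∉ Sat(AG (r & ~q)) = {t1}, so the formula does not hold at t2.

No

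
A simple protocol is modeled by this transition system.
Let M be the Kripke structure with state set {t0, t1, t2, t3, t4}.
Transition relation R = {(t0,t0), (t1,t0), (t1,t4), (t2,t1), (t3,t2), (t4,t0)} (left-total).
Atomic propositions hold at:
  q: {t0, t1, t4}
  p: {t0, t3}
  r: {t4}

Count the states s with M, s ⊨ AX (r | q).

4

Sat(r | q) = {t0, t1, t4}
Sat(AX (r | q)) = {s : every successor in {t0, t1, t4}} = {t0, t1, t2, t4}
|Sat(AX (r | q))| = |{t0, t1, t2, t4}| = 4.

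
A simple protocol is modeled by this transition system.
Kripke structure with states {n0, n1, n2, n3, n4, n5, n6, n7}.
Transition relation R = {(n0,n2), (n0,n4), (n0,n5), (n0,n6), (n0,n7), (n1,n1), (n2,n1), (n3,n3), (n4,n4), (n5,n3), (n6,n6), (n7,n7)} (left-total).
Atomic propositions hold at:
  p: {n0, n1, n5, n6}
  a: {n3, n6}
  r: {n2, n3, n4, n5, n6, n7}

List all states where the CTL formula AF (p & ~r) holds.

Sat(~r) = {n0, n1}
Sat(p & ~r) = {n0, n1}
AF (p & ~r): least fixpoint, start Z0 = {n0, n1}, add states with every successor in Z. Z1 = {n0, n1, n2}; fixed.
Sat(AF (p & ~r)) = {n0, n1, n2}

{n0, n1, n2}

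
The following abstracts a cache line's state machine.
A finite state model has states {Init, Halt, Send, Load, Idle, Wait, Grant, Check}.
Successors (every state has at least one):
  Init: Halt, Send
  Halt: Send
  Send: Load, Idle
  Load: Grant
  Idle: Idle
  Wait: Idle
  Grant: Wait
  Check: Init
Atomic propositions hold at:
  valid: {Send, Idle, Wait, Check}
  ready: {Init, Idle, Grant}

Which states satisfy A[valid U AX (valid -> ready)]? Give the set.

{Send, Load, Idle, Wait, Check}

Sat(valid -> ready) = {Init, Halt, Load, Idle, Grant}
Sat(AX (valid -> ready)) = {s : every successor in {Init, Halt, Load, Idle, Grant}} = {Send, Load, Idle, Wait, Check}
A[valid U AX (valid -> ready)]: least fixpoint, start Z0 = Sat(AX (valid -> ready)) = {Send, Load, Idle, Wait, Check}, add states in Sat(valid) with every successor in Z. Already a fixed point.
Sat(A[valid U AX (valid -> ready)]) = {Send, Load, Idle, Wait, Check}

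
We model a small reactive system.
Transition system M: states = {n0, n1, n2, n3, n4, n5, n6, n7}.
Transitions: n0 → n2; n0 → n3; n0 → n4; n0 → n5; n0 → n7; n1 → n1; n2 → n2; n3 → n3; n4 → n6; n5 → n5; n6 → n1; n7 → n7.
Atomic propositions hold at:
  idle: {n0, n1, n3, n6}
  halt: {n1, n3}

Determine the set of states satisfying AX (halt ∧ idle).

{n1, n3, n6}

Sat(halt ∧ idle) = {n1, n3}
Sat(AX (halt ∧ idle)) = {s : every successor in {n1, n3}} = {n1, n3, n6}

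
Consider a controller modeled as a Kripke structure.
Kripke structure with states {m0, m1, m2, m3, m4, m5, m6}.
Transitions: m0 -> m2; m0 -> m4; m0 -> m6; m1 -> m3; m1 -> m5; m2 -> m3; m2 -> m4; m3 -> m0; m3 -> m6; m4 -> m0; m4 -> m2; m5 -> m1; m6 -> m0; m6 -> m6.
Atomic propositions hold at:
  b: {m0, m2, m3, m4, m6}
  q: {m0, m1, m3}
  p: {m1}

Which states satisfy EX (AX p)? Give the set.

Sat(AX p) = {s : every successor in {m1}} = {m5}
Sat(EX (AX p)) = {s : some successor in {m5}} = {m1}

{m1}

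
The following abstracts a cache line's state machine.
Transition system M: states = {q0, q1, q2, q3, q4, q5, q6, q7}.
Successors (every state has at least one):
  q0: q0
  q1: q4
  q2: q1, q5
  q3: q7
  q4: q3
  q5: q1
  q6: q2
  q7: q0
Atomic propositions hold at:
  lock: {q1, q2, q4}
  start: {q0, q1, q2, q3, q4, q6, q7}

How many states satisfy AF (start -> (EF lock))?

EF lock: least fixpoint, start Z0 = {q1, q2, q4}, add states with some successor in Z. Z1 = {q1, q2, q4, q5, q6}; fixed.
Sat(EF lock) = {q1, q2, q4, q5, q6}
Sat(start -> (EF lock)) = {q1, q2, q4, q5, q6}
AF (start -> (EF lock)): least fixpoint, start Z0 = {q1, q2, q4, q5, q6}, add states with every successor in Z. Already a fixed point.
Sat(AF (start -> (EF lock))) = {q1, q2, q4, q5, q6}
|Sat(AF (start -> (EF lock)))| = |{q1, q2, q4, q5, q6}| = 5.

5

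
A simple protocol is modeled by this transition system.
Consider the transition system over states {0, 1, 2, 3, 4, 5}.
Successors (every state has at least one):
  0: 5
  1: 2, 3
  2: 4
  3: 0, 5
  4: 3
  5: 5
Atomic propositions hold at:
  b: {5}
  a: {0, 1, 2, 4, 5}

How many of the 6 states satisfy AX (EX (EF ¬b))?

3

Sat(¬b) = {0, 1, 2, 3, 4}
EF ¬b: least fixpoint, start Z0 = {0, 1, 2, 3, 4}, add states with some successor in Z. Already a fixed point.
Sat(EF ¬b) = {0, 1, 2, 3, 4}
Sat(EX (EF ¬b)) = {s : some successor in {0, 1, 2, 3, 4}} = {1, 2, 3, 4}
Sat(AX (EX (EF ¬b))) = {s : every successor in {1, 2, 3, 4}} = {1, 2, 4}
|Sat(AX (EX (EF ¬b)))| = |{1, 2, 4}| = 3.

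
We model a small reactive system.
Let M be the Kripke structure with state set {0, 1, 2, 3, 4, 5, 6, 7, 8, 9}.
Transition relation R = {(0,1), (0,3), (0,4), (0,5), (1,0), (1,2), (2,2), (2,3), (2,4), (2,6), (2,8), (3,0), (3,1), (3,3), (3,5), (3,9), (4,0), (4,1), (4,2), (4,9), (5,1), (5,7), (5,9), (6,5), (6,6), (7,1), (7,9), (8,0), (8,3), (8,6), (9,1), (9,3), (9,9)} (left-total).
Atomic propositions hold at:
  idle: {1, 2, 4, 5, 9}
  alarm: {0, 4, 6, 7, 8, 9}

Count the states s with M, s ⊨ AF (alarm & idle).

Sat(alarm & idle) = {4, 9}
AF (alarm & idle): least fixpoint, start Z0 = {4, 9}, add states with every successor in Z. Already a fixed point.
Sat(AF (alarm & idle)) = {4, 9}
|Sat(AF (alarm & idle))| = |{4, 9}| = 2.

2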